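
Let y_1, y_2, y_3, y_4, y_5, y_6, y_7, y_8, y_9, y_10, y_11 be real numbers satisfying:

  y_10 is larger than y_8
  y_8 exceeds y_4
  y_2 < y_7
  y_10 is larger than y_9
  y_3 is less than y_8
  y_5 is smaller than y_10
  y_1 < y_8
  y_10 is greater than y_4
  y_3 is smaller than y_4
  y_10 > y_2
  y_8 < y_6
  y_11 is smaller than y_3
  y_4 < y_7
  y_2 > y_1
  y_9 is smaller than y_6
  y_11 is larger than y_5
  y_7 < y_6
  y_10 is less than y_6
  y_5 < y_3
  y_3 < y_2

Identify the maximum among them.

Chaining downward from y_6: directly below it, y_9, y_8, y_7, y_10; then y_5, y_3, y_1, y_4, y_2; then y_11.
That covers every other element, and nothing is given above y_6, so y_6 is the maximum.

y_6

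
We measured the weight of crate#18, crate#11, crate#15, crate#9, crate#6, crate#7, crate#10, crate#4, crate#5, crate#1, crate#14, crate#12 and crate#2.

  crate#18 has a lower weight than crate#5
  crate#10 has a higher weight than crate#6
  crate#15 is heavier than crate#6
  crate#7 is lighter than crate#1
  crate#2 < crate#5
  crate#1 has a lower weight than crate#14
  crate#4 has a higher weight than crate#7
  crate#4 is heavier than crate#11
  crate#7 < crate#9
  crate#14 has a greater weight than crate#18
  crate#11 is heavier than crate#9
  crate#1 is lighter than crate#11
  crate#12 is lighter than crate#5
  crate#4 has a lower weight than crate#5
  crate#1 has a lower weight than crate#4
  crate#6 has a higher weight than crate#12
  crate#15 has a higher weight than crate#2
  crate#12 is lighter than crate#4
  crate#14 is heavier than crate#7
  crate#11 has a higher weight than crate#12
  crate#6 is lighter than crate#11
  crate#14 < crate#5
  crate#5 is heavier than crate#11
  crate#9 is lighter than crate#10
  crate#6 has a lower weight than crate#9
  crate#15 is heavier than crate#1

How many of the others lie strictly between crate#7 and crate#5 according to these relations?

The relations place crate#7 below crate#5. An element lies strictly between them when it is forced above crate#7 and also forced below crate#5.
Above crate#7: {crate#1, crate#9, crate#11, crate#14, crate#10, crate#15, crate#4}. Below crate#5: {crate#12, crate#6, crate#18, crate#1, crate#2, crate#9, crate#11, crate#14, crate#4}.
Intersection: {crate#1, crate#9, crate#11, crate#14, crate#4} — 5.

5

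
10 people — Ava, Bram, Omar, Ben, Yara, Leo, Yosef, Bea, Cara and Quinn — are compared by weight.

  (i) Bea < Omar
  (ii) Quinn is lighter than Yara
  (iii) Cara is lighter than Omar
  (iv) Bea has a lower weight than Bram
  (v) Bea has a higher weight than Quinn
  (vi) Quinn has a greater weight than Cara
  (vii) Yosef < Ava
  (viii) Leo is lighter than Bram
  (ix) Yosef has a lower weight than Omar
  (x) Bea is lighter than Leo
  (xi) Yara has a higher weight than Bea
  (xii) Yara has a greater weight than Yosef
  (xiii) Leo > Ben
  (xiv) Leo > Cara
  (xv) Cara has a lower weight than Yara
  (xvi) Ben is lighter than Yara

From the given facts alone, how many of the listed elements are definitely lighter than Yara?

5

The elements the relations force below Yara are Cara, Quinn, Ben, Bea, Yosef — no chain reaches any other.
That is 5.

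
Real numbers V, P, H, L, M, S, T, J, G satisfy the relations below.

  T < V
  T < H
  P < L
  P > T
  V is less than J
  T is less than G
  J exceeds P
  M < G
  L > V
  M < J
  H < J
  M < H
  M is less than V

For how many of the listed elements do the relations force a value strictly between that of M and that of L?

The relations place M below L. An element lies strictly between them when it is forced above M and also forced below L.
Above M: {H, V, G, J}. Below L: {T, V, P}.
Intersection: {V} — 1.

1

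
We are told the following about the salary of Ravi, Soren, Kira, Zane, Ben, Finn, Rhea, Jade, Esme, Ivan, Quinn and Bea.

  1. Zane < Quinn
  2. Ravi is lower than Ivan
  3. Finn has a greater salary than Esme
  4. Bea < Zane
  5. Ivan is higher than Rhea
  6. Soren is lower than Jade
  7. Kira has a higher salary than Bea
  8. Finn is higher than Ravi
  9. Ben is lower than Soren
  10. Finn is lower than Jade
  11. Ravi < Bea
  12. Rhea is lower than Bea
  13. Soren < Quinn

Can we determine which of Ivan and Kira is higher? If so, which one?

undetermined

Following every chain through Kira: below Kira we get Rhea, Ravi, Bea.
Ivan is not reached, and no chain runs the other way from Ivan to Kira.
So the given relations leave the order of Kira and Ivan undetermined.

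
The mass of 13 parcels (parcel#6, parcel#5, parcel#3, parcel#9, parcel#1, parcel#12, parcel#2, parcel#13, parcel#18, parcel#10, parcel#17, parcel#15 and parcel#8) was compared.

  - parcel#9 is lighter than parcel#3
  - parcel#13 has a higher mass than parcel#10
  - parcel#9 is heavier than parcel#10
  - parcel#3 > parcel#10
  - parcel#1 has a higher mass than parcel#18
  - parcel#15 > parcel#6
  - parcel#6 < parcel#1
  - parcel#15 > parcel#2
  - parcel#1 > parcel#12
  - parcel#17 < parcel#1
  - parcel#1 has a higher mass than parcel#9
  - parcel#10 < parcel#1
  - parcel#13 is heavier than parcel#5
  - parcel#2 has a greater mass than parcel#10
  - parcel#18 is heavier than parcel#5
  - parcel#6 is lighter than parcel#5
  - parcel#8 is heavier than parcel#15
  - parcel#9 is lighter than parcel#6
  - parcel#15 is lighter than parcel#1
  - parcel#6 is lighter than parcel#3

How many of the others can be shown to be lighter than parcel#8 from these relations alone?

Directly below parcel#8: parcel#15.
One step further: parcel#2, parcel#6 (3 so far).
One step further: parcel#10, parcel#9 (5 so far).
Nothing else is reachable below parcel#8; 5 in all.

5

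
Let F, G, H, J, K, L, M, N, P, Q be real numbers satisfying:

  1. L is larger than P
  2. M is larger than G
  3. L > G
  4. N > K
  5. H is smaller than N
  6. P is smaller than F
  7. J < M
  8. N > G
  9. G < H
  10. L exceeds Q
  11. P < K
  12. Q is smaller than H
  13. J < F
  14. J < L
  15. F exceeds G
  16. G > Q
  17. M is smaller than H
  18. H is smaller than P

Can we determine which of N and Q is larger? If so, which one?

Q < G and G < M give Q < M.
Then M < H extends the chain to H.
With H < P: Q < G < M < H < P.
With P < K: Q < G < M < H < P < K.
Then K < N extends the chain to N.
So N is larger.

N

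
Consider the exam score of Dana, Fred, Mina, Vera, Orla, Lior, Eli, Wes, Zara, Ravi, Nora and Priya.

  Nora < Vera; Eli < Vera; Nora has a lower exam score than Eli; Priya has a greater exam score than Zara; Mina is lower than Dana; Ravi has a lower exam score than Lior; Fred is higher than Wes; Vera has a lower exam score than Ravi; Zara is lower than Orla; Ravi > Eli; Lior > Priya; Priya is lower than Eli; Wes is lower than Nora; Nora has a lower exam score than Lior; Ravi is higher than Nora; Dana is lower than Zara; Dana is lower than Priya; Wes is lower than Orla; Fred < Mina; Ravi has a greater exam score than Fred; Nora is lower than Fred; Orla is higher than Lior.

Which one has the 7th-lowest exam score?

Chaining the given pairs: Wes < Nora < Fred < Mina < Dana < Zara < Priya < Eli < Vera < Ravi < Lior < Orla.
The 7th smallest is Priya.

Priya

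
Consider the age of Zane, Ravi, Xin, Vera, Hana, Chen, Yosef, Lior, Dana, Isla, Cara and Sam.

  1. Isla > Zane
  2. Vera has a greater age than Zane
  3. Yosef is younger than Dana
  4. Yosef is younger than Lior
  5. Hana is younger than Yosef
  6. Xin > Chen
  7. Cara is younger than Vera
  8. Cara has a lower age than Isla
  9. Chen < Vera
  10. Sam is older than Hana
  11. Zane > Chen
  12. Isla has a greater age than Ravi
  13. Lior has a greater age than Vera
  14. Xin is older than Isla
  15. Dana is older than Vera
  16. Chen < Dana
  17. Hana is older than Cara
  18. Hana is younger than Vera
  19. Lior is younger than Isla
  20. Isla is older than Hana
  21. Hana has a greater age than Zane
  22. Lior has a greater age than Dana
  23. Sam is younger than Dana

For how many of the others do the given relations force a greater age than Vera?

From Vera the given relations immediately reach Dana, Lior.
From those, Isla — 3 in total.
From those, Xin — 4 in total.
Nothing else is reachable above Vera; 4 in all.

4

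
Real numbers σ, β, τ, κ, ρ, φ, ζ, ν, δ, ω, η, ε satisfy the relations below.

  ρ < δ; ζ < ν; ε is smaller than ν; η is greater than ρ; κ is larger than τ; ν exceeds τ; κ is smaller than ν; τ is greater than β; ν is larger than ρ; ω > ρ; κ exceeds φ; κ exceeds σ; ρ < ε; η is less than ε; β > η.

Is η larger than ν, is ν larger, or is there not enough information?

Link the given pairs in sequence: η < β; β < τ; τ < κ; κ < ν.
Together: η < β < τ < κ < ν.
So ν is larger.

ν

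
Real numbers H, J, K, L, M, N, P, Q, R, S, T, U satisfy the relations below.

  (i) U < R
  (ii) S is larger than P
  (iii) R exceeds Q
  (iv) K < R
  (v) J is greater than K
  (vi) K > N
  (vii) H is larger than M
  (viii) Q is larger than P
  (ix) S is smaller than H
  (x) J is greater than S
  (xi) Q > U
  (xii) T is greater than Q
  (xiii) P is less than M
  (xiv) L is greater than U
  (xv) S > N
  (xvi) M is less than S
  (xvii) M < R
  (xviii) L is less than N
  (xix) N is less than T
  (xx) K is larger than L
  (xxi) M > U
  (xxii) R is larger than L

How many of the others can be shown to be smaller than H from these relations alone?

From H the given relations immediately reach M, S.
From those, U, P, N — 5 in total.
From those, L — 6 in total.
Nothing else is reachable below H; 6 in all.

6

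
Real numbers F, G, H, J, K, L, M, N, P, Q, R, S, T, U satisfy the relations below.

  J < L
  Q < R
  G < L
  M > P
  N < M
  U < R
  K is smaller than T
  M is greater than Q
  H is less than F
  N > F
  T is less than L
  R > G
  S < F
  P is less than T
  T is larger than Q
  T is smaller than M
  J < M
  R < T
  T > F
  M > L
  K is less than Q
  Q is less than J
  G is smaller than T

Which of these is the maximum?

M

U is not greatest since U < R; H is not greatest since H < F; G is not greatest since G < R; K is not greatest since K < Q; Q is not greatest since Q < J; J is not greatest since J < M; S is not greatest since S < F; R is not greatest since R < T; P is not greatest since P < T; F is not greatest since F < N; T is not greatest since T < L; N is not greatest since N < M; L is not greatest since L < M.
Only M has nothing above it, so M is the maximum.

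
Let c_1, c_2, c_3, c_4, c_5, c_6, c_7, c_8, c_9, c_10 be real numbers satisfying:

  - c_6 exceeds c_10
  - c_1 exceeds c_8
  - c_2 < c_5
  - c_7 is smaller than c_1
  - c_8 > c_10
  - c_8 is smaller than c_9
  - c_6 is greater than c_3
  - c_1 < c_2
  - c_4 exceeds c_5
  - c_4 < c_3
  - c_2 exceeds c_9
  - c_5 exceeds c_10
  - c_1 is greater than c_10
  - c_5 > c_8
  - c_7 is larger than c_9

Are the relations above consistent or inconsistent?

consistent

Every relation is compatible with c_10 < c_8 < c_9 < c_7 < c_1 < c_2 < c_5 < c_4 < c_3 < c_6; the set is consistent.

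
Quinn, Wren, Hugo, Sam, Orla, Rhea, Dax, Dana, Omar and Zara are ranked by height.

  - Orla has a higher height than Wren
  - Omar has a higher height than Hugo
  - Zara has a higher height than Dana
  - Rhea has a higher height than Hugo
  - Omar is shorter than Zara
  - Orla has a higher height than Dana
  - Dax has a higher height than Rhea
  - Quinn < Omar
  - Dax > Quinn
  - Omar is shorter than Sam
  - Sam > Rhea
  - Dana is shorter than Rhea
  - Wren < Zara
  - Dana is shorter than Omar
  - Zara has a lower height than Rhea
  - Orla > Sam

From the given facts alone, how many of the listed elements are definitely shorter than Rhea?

6

Directly below Rhea: Hugo, Dana, Zara.
One step further: Wren, Omar (5 so far).
One step further: Quinn (6 so far).
No other element is forced below Rhea by the given relations, so the count is 6.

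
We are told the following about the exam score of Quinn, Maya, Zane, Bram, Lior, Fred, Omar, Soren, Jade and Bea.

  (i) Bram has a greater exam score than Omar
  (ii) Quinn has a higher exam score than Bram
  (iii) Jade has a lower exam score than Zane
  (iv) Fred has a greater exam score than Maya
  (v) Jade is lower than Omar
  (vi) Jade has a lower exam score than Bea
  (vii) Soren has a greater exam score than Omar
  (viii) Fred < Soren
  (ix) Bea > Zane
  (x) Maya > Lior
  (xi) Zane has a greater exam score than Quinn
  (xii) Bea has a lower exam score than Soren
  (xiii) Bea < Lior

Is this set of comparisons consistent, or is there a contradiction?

consistent

Every relation is compatible with Jade < Omar < Bram < Quinn < Zane < Bea < Lior < Maya < Fred < Soren; the set is consistent.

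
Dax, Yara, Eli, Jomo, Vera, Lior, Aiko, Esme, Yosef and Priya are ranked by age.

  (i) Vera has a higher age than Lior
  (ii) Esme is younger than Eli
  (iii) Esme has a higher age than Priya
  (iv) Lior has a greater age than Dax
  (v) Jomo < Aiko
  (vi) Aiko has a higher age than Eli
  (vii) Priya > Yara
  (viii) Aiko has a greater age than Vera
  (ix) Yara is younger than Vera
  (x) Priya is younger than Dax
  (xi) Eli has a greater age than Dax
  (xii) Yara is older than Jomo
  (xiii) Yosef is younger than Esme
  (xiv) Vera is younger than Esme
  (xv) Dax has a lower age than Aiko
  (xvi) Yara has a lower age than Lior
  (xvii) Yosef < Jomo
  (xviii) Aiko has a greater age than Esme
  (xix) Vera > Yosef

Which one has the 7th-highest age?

Priya

The consecutive relations fix a unique order: Yosef < Jomo < Yara < Priya < Dax < Lior < Vera < Esme < Eli < Aiko.
The 7th largest is Priya.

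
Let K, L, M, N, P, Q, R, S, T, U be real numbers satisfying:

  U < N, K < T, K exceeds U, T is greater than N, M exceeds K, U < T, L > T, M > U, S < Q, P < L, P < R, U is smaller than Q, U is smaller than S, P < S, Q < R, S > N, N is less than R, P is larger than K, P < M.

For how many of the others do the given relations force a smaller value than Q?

Directly below Q: U, S.
One step further: N, P (4 so far).
One step further: K (5 so far).
Nothing else is reachable below Q; 5 in all.

5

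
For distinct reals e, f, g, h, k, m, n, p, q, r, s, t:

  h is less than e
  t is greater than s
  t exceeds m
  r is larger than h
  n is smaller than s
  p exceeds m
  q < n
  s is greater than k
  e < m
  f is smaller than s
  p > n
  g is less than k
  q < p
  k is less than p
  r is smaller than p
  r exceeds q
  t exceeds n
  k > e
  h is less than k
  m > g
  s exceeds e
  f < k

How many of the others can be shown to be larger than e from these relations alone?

5

From e the given relations immediately reach k, s, m.
From those, t, p — 5 in total.
No other element is forced above e by the given relations, so the count is 5.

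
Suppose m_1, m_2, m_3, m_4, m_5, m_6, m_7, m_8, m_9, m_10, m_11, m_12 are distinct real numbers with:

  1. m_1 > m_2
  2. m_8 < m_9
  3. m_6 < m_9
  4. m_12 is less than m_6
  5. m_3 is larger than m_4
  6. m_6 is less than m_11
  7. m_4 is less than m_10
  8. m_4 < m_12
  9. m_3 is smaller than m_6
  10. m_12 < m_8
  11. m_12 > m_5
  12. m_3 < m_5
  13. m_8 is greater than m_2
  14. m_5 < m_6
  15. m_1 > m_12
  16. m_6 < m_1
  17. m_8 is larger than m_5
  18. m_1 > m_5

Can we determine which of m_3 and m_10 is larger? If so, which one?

undetermined

Following every chain through m_3: above m_3 we get m_5, m_12, m_8, m_6, m_1, m_9, m_11; below m_3 we get m_4.
m_10 is not reached, and no chain runs the other way from m_10 to m_3.
So the given relations leave the order of m_3 and m_10 undetermined.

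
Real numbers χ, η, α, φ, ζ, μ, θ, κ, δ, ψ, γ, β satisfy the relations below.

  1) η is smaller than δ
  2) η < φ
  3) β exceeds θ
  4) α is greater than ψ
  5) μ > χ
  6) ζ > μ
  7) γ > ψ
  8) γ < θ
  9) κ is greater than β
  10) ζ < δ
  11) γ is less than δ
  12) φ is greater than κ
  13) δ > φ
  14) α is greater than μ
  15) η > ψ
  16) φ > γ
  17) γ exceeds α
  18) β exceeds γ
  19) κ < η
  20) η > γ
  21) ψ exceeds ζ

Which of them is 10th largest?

ζ

The consecutive relations fix a unique order: χ < μ < ζ < ψ < α < γ < θ < β < κ < η < φ < δ.
The 10th largest is ζ.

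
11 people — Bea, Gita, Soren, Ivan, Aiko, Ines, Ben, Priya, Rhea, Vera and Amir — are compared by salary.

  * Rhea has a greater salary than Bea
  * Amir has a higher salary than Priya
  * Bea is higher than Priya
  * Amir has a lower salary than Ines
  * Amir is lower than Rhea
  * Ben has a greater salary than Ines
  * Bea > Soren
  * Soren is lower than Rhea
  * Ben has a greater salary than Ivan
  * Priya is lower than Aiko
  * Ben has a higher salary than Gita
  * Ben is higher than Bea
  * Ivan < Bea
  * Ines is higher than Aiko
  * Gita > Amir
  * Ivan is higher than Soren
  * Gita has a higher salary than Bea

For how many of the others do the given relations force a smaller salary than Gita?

The elements the relations force below Gita are Soren, Priya, Ivan, Bea, Amir — no chain reaches any other.
That is 5.

5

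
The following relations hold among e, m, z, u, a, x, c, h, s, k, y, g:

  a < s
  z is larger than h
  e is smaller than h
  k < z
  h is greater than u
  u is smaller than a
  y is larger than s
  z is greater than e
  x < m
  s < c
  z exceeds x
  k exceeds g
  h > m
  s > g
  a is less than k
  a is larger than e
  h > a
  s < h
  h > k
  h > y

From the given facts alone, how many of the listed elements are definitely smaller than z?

Directly below z: e, x, k, h.
One step further: u, g, a, s, y, m (10 so far).
No other element is forced below z by the given relations, so the count is 10.

10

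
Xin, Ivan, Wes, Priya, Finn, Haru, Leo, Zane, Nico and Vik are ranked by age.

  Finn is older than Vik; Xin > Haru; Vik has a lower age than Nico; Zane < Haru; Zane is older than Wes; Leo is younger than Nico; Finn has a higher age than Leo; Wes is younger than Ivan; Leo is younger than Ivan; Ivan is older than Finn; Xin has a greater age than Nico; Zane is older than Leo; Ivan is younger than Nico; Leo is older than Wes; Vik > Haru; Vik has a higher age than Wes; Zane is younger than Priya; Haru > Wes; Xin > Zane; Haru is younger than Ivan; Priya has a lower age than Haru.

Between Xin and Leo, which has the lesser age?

The relevant relations are Leo < Zane; Zane < Priya; Priya < Haru; Haru < Vik; Vik < Finn; Finn < Ivan; Ivan < Nico; Nico < Xin.
Together: Leo < Zane < Priya < Haru < Vik < Finn < Ivan < Nico < Xin.
So Leo < Xin; Leo is the younger of the two.

Leo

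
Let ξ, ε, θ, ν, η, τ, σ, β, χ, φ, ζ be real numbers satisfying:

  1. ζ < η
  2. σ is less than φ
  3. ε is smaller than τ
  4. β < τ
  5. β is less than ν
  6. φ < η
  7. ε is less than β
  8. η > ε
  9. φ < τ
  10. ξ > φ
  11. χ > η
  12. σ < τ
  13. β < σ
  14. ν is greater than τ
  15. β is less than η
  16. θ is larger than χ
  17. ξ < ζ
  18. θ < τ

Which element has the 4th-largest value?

Chaining the given pairs: ε < β < σ < φ < ξ < ζ < η < χ < θ < τ < ν.
The 4th largest is χ.

χ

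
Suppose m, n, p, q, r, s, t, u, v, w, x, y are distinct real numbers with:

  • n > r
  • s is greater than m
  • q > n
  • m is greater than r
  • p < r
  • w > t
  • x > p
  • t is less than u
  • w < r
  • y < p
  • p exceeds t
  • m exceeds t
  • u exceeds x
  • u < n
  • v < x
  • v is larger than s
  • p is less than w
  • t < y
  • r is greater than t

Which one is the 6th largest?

s

Chaining the given pairs: t < y < p < w < r < m < s < v < x < u < n < q.
Counting 6 from the largest end gives s.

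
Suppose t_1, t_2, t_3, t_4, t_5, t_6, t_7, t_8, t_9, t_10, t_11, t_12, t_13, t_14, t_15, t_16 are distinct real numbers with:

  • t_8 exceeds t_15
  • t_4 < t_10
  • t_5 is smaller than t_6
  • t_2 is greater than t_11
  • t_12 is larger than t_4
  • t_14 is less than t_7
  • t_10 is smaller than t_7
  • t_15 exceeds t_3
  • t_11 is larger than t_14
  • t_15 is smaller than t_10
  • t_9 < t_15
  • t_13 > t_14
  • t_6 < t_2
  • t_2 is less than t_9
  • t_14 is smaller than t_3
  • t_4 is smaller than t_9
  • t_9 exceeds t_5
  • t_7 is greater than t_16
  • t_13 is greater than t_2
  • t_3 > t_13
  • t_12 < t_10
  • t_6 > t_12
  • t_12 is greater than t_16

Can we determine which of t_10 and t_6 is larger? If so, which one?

t_10

Following the relations from t_6: t_6 < t_2 < t_13 < t_3 < t_15 < t_10.
So t_10 is larger.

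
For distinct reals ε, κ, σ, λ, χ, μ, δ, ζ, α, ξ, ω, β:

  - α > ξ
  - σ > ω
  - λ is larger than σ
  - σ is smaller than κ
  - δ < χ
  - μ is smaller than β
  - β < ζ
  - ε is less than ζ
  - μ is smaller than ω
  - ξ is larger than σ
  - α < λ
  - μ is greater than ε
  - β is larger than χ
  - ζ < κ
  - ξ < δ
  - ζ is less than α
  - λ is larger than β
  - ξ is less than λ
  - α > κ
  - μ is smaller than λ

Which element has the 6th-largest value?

Piecing the relations together gives one ordering: ε < μ < ω < σ < ξ < δ < χ < β < ζ < κ < α < λ.
The 6th largest is χ.

χ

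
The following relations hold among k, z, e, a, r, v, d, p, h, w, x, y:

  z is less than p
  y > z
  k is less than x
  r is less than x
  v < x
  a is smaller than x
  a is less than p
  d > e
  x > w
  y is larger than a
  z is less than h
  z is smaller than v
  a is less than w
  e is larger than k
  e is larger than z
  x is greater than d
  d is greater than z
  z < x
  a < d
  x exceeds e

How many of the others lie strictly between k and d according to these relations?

1

The relations place k below d. An element lies strictly between them when it is forced above k and also forced below d.
Above k: {e, x}. Below d: {z, a, e}.
Intersection: {e} — 1.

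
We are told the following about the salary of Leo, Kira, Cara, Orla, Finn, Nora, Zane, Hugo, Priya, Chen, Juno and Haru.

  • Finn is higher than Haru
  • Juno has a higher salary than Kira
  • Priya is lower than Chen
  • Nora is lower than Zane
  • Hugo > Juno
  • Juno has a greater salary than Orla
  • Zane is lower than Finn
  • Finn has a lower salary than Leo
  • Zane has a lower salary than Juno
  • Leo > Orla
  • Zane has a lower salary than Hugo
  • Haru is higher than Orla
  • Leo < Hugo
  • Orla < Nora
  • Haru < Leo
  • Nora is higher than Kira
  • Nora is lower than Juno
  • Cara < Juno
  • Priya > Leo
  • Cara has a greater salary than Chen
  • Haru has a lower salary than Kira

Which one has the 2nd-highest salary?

The consecutive relations fix a unique order: Orla < Haru < Kira < Nora < Zane < Finn < Leo < Priya < Chen < Cara < Juno < Hugo.
The 2nd largest is Juno.

Juno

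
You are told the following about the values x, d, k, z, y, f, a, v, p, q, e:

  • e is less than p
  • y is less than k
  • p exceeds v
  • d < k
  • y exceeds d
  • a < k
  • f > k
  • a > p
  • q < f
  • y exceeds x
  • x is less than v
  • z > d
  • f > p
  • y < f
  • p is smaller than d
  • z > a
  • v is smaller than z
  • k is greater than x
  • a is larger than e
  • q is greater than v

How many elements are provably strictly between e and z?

The relations place e below z. An element lies strictly between them when it is forced above e and also forced below z.
Above e: {p, a, d, y, k, f}. Below z: {x, v, p, a, d}.
Intersection: {p, a, d} — 3.

3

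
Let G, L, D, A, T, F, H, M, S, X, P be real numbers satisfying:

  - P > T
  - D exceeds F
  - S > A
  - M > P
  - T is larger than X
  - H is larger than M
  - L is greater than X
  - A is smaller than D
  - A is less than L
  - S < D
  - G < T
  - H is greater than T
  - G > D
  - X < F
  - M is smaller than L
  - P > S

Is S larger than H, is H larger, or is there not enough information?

S < D and D < G give S < G.
With G < T: S < D < G < T.
Then T < P extends the chain to P.
Then P < M extends the chain to M.
With M < H: S < D < G < T < P < M < H.
So H is larger.

H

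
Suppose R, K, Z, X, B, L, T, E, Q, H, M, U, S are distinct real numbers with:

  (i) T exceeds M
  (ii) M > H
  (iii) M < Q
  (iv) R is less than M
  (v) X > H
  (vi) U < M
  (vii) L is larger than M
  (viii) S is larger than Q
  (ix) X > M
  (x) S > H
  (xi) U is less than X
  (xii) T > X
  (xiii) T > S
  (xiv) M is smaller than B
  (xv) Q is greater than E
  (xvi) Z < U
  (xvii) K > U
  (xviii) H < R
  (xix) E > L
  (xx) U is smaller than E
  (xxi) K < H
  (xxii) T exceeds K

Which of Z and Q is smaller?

Z

Z < U < K < H < R < M < L < E < Q, by transitivity through U, K, H, R, M, L, E.
So Z < Q; Z is the smaller of the two.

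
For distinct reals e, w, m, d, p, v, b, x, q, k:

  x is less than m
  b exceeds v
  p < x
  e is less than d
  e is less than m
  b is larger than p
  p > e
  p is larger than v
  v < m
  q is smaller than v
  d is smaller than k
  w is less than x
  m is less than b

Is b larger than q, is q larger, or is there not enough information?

The relevant relations are q < v; v < p; p < x; x < m; m < b.
Together: q < v < p < x < m < b.
So b is larger.

b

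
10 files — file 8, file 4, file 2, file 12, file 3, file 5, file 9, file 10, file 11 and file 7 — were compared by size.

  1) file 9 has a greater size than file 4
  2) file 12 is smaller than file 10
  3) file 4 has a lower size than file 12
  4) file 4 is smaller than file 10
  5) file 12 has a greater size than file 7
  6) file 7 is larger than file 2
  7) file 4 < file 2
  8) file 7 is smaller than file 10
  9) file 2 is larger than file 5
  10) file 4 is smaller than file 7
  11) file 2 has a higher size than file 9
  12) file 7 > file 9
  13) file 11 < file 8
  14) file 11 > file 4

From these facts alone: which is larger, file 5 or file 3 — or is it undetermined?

Following every chain through file 5: above file 5 we get file 2, file 7, file 12, file 10.
file 3 is not reached, and no chain runs the other way from file 3 to file 5.
So the given relations leave the order of file 5 and file 3 undetermined.

undetermined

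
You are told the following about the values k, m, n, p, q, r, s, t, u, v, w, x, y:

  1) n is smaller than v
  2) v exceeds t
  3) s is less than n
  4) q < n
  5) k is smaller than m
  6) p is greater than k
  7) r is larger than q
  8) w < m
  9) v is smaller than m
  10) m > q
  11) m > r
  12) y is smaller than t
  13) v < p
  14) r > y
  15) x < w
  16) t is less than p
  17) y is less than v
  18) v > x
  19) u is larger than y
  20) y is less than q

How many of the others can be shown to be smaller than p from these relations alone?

From p the given relations immediately reach t, k, v.
From those, y, x, n — 6 in total.
From those, q, s — 8 in total.
Nothing else is reachable below p; 8 in all.

8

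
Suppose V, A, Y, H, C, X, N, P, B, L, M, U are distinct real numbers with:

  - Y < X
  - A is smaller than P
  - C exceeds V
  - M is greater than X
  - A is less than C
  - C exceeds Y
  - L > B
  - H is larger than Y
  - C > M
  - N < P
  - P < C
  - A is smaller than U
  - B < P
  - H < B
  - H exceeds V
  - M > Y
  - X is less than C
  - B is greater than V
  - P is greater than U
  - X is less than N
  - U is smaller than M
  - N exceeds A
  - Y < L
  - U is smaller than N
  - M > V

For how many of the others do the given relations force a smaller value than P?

The elements the relations force below P are Y, V, X, A, U, H, N, B — no chain reaches any other.
That is 8.

8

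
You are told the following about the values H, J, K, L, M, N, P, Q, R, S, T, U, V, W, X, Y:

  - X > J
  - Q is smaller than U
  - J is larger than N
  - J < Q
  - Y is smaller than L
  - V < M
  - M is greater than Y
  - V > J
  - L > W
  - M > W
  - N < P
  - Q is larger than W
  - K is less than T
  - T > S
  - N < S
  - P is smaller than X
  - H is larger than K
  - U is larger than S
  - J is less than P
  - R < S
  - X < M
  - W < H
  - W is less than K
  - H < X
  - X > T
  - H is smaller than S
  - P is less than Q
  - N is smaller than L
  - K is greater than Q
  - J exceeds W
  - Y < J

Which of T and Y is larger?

T

Link the given pairs in sequence: Y < J; J < P; P < Q; Q < K; K < H; H < S; S < T.
Together: Y < J < P < Q < K < H < S < T.
So Y < T; T is the larger of the two.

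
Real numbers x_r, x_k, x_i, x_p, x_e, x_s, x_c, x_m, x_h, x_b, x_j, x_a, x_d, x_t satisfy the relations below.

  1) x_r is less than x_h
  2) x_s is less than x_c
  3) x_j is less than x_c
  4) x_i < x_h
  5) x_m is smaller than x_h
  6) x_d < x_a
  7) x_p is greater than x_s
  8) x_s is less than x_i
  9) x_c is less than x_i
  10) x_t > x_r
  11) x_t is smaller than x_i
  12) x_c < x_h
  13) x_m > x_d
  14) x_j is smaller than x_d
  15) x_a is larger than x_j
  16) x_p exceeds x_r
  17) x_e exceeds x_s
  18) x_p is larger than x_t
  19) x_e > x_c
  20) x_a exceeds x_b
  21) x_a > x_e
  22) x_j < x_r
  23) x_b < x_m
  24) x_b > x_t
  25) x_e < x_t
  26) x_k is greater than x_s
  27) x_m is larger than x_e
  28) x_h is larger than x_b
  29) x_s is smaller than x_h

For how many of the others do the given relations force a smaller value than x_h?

10

Directly below x_h: x_s, x_c, x_r, x_b, x_i, x_m.
One step further: x_j, x_e, x_t, x_d (10 so far).
No other element is forced below x_h by the given relations, so the count is 10.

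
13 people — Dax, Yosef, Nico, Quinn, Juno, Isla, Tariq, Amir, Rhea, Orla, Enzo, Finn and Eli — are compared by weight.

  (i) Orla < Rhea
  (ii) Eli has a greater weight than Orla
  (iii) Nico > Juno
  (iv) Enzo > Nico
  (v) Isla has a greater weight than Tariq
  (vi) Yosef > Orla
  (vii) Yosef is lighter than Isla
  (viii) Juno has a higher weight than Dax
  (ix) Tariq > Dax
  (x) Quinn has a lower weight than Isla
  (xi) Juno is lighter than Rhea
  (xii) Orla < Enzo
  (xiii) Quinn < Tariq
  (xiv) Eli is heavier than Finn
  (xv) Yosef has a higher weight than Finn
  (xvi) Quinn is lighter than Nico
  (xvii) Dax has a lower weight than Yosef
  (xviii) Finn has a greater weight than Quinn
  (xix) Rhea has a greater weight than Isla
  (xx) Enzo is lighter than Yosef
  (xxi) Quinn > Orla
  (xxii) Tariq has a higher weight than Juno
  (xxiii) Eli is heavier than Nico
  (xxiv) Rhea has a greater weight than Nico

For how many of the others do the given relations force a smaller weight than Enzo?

5

The elements the relations force below Enzo are Orla, Quinn, Dax, Juno, Nico — no chain reaches any other.
That is 5.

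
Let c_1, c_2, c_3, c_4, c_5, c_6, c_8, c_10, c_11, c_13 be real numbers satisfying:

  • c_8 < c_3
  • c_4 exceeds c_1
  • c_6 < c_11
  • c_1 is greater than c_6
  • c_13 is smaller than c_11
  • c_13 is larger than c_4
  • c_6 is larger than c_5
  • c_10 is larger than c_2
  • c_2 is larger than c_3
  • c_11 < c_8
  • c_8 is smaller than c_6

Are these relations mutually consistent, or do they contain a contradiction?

inconsistent

Chaining the given relations yields c_6 < c_1 < c_4 < c_13 < c_11 < c_8, so c_6 < c_8. But one relation states c_8 < c_6. These cannot both hold.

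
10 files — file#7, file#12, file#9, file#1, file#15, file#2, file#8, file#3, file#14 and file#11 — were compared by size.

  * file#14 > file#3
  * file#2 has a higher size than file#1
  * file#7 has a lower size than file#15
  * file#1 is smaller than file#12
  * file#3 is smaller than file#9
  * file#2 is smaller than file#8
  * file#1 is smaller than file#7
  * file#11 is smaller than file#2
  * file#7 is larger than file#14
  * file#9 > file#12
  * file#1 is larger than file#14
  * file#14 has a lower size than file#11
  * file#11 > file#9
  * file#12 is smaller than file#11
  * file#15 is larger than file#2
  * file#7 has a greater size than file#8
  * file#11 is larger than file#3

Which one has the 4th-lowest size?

Chaining the given pairs: file#3 < file#14 < file#1 < file#12 < file#9 < file#11 < file#2 < file#8 < file#7 < file#15.
Counting 4 from the smallest end gives file#12.

file#12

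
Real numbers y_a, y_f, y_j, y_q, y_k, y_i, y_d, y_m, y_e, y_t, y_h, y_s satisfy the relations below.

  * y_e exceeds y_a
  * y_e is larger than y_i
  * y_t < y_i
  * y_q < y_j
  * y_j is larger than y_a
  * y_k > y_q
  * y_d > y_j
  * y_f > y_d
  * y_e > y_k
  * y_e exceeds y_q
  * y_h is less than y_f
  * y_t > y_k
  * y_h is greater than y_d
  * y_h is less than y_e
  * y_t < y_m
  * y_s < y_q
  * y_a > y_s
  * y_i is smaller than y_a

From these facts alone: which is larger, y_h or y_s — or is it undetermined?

y_h

Chaining the given relations: y_s < y_q < y_k < y_t < y_i < y_a < y_j < y_d < y_h.
So y_h is larger.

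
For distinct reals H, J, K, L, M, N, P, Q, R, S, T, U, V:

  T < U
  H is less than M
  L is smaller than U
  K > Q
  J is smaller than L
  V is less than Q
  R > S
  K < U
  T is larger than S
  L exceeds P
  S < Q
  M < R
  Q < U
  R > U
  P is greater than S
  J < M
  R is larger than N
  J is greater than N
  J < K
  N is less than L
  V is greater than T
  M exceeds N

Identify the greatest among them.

R

H is not greatest since H < M; S is not greatest since S < T; N is not greatest since N < J; T is not greatest since T < U; P is not greatest since P < L; J is not greatest since J < K; V is not greatest since V < Q; Q is not greatest since Q < U; L is not greatest since L < U; K is not greatest since K < U; U is not greatest since U < R; M is not greatest since M < R.
Only R has nothing above it, so R is the greatest.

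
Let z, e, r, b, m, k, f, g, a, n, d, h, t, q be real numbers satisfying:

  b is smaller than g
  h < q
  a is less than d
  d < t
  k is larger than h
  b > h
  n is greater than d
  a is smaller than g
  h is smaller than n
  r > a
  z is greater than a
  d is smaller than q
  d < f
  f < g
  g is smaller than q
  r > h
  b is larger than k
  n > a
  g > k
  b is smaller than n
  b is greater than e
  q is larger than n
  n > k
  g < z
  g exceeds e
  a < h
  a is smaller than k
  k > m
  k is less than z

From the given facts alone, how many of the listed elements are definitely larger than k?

5

From k the given relations immediately reach b, n, g, z.
From those, q — 5 in total.
No other element is forced above k by the given relations, so the count is 5.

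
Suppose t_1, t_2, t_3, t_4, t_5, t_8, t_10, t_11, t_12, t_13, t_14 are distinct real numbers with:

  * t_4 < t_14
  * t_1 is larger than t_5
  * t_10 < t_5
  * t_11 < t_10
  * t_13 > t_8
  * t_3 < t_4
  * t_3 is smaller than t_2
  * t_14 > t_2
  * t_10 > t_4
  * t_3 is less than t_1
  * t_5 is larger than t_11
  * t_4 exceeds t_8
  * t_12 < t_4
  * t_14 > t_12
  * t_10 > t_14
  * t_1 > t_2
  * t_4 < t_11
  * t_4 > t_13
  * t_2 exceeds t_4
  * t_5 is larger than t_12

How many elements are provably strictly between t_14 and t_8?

3

Chaining upward from t_8 reaches: t_13, t_4, t_2, t_11, t_10, t_5, t_1.
Chaining downward from t_14 reaches: t_12, t_3, t_13, t_4, t_2.
Strictly between t_8 and t_14 are those in both lists: t_13, t_4, t_2 — 3 elements.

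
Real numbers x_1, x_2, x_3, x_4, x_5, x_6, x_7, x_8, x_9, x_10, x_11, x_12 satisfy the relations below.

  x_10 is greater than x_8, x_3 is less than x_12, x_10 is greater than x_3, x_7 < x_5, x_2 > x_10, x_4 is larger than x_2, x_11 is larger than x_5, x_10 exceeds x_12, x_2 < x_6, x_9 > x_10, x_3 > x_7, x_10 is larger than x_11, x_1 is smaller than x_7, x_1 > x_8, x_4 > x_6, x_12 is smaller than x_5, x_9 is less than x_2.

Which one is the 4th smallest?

Chaining the given pairs: x_8 < x_1 < x_7 < x_3 < x_12 < x_5 < x_11 < x_10 < x_9 < x_2 < x_6 < x_4.
The 4th smallest is x_3.

x_3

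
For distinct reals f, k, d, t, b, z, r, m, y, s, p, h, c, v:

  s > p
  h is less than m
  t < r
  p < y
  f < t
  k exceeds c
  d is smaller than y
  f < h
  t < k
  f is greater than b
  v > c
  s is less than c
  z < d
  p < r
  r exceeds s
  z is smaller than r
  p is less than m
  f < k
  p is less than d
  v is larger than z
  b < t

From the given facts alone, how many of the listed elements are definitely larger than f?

The elements the relations force above f are t, r, k, h, m — no chain reaches any other.
That is 5.

5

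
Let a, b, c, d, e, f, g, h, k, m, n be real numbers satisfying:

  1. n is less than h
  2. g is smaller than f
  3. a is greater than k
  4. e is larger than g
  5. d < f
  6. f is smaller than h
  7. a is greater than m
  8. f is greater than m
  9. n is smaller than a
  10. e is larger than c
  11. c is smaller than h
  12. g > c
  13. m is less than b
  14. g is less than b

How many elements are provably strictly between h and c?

Chaining upward from c reaches: g, e, b, f.
Chaining downward from h reaches: m, n, d, g, f.
Strictly between c and h are those in both lists: g, f — 2 elements.

2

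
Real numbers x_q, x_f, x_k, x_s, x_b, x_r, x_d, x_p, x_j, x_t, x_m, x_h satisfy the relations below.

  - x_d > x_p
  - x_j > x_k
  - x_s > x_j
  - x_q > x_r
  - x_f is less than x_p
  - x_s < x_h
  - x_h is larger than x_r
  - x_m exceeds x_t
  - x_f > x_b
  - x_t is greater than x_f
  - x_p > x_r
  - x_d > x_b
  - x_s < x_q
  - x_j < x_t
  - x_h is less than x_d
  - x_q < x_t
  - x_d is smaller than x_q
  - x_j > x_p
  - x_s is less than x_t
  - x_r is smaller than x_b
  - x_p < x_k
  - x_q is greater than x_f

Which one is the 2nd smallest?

x_b

The consecutive relations fix a unique order: x_r < x_b < x_f < x_p < x_k < x_j < x_s < x_h < x_d < x_q < x_t < x_m.
The 2nd smallest is x_b.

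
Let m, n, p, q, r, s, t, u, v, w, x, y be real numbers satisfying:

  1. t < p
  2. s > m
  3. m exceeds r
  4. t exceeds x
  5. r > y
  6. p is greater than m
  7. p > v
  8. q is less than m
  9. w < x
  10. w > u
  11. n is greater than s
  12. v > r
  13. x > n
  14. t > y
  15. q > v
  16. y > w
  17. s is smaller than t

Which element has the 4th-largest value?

n

Piecing the relations together gives one ordering: u < w < y < r < v < q < m < s < n < x < t < p.
Counting 4 from the largest end gives n.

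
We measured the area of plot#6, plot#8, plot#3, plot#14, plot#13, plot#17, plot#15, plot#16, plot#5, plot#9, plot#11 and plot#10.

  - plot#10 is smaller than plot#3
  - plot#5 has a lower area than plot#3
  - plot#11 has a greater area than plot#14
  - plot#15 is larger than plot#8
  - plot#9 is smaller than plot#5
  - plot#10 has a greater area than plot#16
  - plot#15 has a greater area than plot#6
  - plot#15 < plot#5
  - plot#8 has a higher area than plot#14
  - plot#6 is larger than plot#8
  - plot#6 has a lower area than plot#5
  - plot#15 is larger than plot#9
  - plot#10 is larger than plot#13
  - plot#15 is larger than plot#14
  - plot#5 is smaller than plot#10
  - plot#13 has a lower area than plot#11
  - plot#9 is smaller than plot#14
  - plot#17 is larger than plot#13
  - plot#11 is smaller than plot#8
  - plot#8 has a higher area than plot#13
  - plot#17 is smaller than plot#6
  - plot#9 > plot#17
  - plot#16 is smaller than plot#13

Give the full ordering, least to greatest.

The consecutive links are each given: plot#16 < plot#13; plot#13 < plot#17; plot#17 < plot#9; plot#9 < plot#14; plot#14 < plot#11; plot#11 < plot#8; plot#8 < plot#6; plot#6 < plot#15; plot#15 < plot#5; plot#5 < plot#10; plot#10 < plot#3.

plot#16 < plot#13 < plot#17 < plot#9 < plot#14 < plot#11 < plot#8 < plot#6 < plot#15 < plot#5 < plot#10 < plot#3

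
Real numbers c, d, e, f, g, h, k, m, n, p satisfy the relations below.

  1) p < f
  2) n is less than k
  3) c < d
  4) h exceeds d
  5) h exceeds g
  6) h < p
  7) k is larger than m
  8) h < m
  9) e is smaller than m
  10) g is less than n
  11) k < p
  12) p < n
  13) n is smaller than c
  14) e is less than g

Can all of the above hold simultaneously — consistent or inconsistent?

Chaining the given relations yields n < c < d < h < m < k < p, so n < p. But one relation states p < n. These cannot both hold.

inconsistent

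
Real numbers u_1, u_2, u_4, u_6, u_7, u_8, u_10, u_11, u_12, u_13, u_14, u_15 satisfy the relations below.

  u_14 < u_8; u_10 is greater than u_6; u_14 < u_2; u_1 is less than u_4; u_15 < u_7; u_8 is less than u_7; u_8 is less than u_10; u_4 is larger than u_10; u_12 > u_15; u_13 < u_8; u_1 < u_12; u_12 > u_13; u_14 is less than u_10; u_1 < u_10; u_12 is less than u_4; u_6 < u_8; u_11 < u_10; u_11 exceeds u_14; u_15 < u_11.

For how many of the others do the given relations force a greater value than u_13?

5

Directly above u_13: u_8, u_12.
One step further: u_10, u_7, u_4 (5 so far).
No other element is forced above u_13 by the given relations, so the count is 5.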